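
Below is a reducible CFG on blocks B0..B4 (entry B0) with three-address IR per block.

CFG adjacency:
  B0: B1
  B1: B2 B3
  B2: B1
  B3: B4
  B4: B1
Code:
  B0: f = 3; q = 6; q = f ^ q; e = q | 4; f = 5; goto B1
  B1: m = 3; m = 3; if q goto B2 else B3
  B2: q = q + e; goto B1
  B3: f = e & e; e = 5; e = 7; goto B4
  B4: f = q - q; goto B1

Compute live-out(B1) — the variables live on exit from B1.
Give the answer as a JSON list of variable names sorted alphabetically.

Answer: ["e", "q"]

Working:
Per-block:
  B0: {e,f,q} / ∅
  B1: {m} / {q}
  B2: {q} / {e,q}
  B3: {e,f} / {e}
  B4: {f} / {q}

Live sets:
  live B0: ∅→{e,q}
  live B1: {e,q}→{e,q}
  live B2: {e,q}→{e,q}
  live B3: {e,q}→{e,q}
  live B4: {e,q}→{e,q}

live-out(B1) = ["e", "q"]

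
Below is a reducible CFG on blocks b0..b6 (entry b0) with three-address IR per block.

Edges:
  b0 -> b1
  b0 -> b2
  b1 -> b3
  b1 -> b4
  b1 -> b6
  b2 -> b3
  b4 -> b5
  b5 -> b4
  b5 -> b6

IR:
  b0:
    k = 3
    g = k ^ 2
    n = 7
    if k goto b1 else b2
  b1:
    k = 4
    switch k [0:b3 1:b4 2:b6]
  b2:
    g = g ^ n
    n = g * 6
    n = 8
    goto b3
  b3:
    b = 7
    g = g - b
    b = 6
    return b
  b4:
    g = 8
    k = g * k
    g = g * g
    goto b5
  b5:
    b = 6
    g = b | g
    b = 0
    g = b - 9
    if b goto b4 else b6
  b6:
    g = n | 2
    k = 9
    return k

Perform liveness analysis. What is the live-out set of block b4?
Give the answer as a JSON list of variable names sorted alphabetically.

Block summaries:
  b0: def={g,k,n} ue=∅
  b1: def={k} ue=∅
  b2: def={g,n} ue={g,n}
  b3: def={b,g} ue={g}
  b4: def={g,k} ue={k}
  b5: def={b,g} ue={g}
  b6: def={g,k} ue={n}

Backward fixpoint:
  live b0: ∅→{g,n}
  live b1: {g,n}→{g,k,n}
  live b2: {g,n}→{g}
  live b3: {g}→∅
  live b4: {k,n}→{g,k,n}
  live b5: {g,k,n}→{k,n}
  live b6: {n}→∅

live-out(b4) = ["g", "k", "n"]

Answer: ["g", "k", "n"]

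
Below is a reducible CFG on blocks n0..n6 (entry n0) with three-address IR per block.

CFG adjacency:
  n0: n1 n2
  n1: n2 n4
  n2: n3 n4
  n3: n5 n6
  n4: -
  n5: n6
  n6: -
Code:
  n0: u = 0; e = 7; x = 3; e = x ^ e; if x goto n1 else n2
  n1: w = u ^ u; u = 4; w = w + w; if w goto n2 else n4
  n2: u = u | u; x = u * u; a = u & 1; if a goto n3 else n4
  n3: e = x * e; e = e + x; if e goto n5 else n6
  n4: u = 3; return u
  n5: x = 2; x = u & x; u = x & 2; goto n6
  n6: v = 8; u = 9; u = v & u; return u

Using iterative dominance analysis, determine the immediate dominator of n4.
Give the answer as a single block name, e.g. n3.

idom tree: n1←n0 n2←n0 n3←n2 n4←n0 n5←n3 n6←n3
Dom∩ at merges:
  n2: preds {n0,n1}: {n0} ∩ {n0,n1} = {n0}; idom=n0
  n4: preds {n1,n2}: {n0,n1} ∩ {n0,n2} = {n0}; idom=n0
  n6: preds {n3,n5}: {n0,n2,n3} ∩ {n0,n2,n3,n5} = {n0,n2,n3}; idom=n3

idom(n4) = n0

Answer: n0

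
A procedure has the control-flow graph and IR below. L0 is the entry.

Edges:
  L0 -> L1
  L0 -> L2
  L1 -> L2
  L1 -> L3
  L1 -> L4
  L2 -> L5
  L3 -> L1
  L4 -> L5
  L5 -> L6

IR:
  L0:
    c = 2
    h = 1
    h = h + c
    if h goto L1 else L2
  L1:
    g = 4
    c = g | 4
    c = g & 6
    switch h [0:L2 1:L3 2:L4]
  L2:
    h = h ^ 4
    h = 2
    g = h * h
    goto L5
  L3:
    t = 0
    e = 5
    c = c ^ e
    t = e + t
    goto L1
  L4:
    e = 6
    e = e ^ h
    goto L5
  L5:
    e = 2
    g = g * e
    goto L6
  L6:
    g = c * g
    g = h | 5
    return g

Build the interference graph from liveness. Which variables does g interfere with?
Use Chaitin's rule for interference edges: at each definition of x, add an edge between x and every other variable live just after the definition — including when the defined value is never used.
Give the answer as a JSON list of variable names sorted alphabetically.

Answer: ["c", "e", "h"]

Derivation:
Per-block:
  L0: def={c,h} ue=∅
  L1: def={c,g} ue={h}
  L2: def={g,h} ue={h}
  L3: def={c,e,t} ue={c}
  L4: def={e} ue={h}
  L5: def={e,g} ue={g}
  L6: def={g} ue={c,g,h}

Liveness:
  live L0: ∅→{c,h}
  live L1: {h}→{c,g,h}
  live L2: {c,h}→{c,g,h}
  live L3: {c,h}→{h}
  live L4: {c,g,h}→{c,g,h}
  live L5: {c,g,h}→{c,g,h}
  live L6: {c,g,h}→∅

Interference:
  c: {e,g,h,t}
  e: {c,g,h,t}
  g: {c,e,h}
  h: {c,e,g,t}
  t: {c,e,h}

N(g) = ["c", "e", "h"]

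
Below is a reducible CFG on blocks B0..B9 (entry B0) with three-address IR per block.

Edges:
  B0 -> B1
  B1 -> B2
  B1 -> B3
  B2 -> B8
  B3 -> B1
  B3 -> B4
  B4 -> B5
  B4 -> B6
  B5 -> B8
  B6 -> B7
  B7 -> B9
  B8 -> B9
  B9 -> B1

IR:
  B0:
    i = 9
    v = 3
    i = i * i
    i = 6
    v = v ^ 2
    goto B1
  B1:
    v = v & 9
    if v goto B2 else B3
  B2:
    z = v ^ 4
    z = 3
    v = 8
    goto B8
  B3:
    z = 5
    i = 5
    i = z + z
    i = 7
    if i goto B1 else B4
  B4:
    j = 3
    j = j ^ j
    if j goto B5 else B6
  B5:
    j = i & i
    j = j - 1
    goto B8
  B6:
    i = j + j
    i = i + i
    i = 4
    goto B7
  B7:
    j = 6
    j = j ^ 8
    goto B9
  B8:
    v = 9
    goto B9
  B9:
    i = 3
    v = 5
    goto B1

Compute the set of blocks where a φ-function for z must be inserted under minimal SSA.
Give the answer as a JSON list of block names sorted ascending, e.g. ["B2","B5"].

Answer: ["B1", "B8", "B9"]

Derivation:
idom tree: B1←B0 B2←B1 B3←B1 B4←B3 B5←B4 B6←B4 B7←B6 B8←B1 B9←B1
Dom∩ at merges:
  B1: preds {B0,B3,B9}: {B0} ∩ {B0,B1,B3} ∩ {B0,B1,B9} = {B0}; idom=B0
  B8: preds {B2,B5}: {B0,B1,B2} ∩ {B0,B1,B3,B4,B5} = {B0,B1}; idom=B1
  B9: preds {B7,B8}: {B0,B1,B3,B4,B6,B7} ∩ {B0,B1,B8} = {B0,B1}; idom=B1

DF derivation:
  join B1 pred B0: · stop@B0
  join B1 pred B3: B3→B1 stop@B0
  join B1 pred B9: B9→B1 stop@B0
  join B8 pred B2: B2 stop@B1
  join B8 pred B5: B5→B4→B3 stop@B1
  join B9 pred B7: B7→B6→B4→B3 stop@B1
  join B9 pred B8: B8 stop@B1
  B0 → ∅
  B1 → {B1}
  B2 → {B8}
  B3 → {B1,B8,B9}
  B4 → {B8,B9}
  B5 → {B8}
  B6 → {B9}
  B7 → {B9}
  B8 → {B9}
  B9 → {B1}

φ for z: defs {B2,B3}
  DF⁺ = {B1,B8,B9}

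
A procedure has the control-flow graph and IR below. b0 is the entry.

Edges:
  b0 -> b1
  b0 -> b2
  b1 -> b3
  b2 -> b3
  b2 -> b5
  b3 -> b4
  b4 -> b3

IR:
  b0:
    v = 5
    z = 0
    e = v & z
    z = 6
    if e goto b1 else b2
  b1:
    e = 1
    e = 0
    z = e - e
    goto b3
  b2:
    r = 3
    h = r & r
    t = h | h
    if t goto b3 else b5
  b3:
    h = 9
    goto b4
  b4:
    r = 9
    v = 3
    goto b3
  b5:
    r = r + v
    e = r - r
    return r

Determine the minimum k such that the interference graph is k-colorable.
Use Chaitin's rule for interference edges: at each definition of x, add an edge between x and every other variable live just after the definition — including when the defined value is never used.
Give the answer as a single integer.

Per-block:
  b0 def {e,v,z} use ∅
  b1 def {e,z} use ∅
  b2 def {h,r,t} use ∅
  b3 def {h} use ∅
  b4 def {r,v} use ∅
  b5 def {e,r} use {r,v}

Backward fixpoint:
  b0 li=∅ lo={v}
  b1 li=∅ lo=∅
  b2 li={v} lo={r,v}
  b3 li=∅ lo=∅
  b4 li=∅ lo=∅
  b5 li={r,v} lo=∅

Interference:
  e: {r,v,z}
  h: {r,v}
  r: {e,h,t,v}
  t: {r,v}
  v: {e,h,r,t,z}
  z: {e,v}

Chromatic number:
  clique {e,r,v} ⇒ need ≥ 3
  assign e→r2 h→r2 r→r1 t→r2 v→r0 z→r1 — no edge inside a register ⇒ χ ≤ 3
  χ = 3

Answer: 3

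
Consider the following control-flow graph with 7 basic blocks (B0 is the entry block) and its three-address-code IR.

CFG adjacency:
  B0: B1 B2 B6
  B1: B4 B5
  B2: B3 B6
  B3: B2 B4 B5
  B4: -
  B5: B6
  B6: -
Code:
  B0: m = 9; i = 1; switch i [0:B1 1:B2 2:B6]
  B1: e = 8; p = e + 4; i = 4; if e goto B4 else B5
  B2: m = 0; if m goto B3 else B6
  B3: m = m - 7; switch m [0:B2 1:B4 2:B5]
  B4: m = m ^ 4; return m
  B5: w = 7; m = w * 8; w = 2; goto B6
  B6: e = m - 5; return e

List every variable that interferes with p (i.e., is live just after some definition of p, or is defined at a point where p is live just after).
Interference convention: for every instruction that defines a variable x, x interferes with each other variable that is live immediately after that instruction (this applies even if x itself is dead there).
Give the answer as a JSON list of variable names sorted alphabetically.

Answer: ["e", "m"]

Working:
def/use:
  B0: def={i,m} ue=∅
  B1: def={e,i,p} ue=∅
  B2: def={m} ue=∅
  B3: def={m} ue={m}
  B4: def={m} ue={m}
  B5: def={m,w} ue=∅
  B6: def={e} ue={m}

Backward fixpoint:
  live B0: ∅→{m}
  live B1: {m}→{m}
  live B2: ∅→{m}
  live B3: {m}→{m}
  live B4: {m}→∅
  live B5: ∅→{m}
  live B6: {m}→∅

Conflict graph:
  e↔{i,m,p}
  i↔{e,m}
  m↔{e,i,p,w}
  p↔{e,m}
  w↔{m}

N(p) = ["e", "m"]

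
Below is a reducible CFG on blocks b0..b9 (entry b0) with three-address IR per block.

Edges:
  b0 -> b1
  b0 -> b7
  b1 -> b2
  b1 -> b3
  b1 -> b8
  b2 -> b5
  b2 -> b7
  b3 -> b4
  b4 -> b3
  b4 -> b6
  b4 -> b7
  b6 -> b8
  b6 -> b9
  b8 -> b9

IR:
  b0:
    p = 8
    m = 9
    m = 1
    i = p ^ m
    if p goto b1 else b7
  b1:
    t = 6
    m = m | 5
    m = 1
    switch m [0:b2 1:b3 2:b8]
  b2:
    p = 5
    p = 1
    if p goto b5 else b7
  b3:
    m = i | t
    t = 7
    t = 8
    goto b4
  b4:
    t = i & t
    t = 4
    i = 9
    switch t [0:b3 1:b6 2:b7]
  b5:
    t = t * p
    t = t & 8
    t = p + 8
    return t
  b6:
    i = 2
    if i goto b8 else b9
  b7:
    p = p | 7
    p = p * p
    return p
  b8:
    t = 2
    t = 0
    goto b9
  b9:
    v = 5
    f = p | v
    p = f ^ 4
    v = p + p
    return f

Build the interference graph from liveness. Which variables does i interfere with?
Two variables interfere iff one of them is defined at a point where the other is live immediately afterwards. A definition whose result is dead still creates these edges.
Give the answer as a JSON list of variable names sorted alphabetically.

Answer: ["m", "p", "t"]

Analysis:
def/use:
  b0 def {i,m,p} use ∅
  b1 def {m,t} use {m}
  b2 def {p} use ∅
  b3 def {m,t} use {i,t}
  b4 def {i,t} use {i,t}
  b5 def {t} use {p,t}
  b6 def {i} use ∅
  b7 def {p} use {p}
  b8 def {t} use ∅
  b9 def {f,p,v} use {p}

Liveness:
  b0 li=∅ lo={i,m,p}
  b1 li={i,m,p} lo={i,p,t}
  b2 li={t} lo={p,t}
  b3 li={i,p,t} lo={i,p,t}
  b4 li={i,p,t} lo={i,p,t}
  b5 li={p,t} lo=∅
  b6 li={p} lo={p}
  b7 li={p} lo=∅
  b8 li={p} lo={p}
  b9 li={p} lo=∅

Interference:
  f: {p,v}
  i: {m,p,t}
  m: {i,p,t}
  p: {f,i,m,t,v}
  t: {i,m,p}
  v: {f,p}

N(i) = ["m", "p", "t"]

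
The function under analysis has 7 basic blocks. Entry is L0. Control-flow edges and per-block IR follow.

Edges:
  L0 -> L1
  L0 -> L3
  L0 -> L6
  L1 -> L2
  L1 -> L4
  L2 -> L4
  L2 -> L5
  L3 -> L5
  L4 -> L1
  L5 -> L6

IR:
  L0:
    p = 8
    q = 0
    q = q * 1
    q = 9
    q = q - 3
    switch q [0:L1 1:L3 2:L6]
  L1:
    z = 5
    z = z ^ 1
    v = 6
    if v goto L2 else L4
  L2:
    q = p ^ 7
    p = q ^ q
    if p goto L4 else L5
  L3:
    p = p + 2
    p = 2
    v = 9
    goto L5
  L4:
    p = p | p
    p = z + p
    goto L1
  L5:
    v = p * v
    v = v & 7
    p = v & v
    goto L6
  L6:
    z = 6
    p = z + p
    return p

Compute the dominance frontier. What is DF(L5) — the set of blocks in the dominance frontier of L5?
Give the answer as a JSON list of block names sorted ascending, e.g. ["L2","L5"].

Answer: ["L6"]

Working:
idom tree: L1←L0 L2←L1 L3←L0 L4←L1 L5←L0 L6←L0
Dom∩ at merges:
  L1: preds {L0,L4}: {L0} ∩ {L0,L1,L4} = {L0}; idom=L0
  L4: preds {L1,L2}: {L0,L1} ∩ {L0,L1,L2} = {L0,L1}; idom=L1
  L5: preds {L2,L3}: {L0,L1,L2} ∩ {L0,L3} = {L0}; idom=L0
  L6: preds {L0,L5}: {L0} ∩ {L0,L5} = {L0}; idom=L0

DF walk-up:
  L1←L0: walk · to L0
  L1←L4: walk L4→L1 to L0
  L4←L1: walk · to L1
  L4←L2: walk L2 to L1
  L5←L2: walk L2→L1 to L0
  L5←L3: walk L3 to L0
  L6←L0: walk · to L0
  L6←L5: walk L5 to L0
  DF(L0)=∅
  DF(L1)={L1,L5}
  DF(L2)={L4,L5}
  DF(L3)={L5}
  DF(L4)={L1}
  DF(L5)={L6}
  DF(L6)=∅

DF(L5) = ["L6"]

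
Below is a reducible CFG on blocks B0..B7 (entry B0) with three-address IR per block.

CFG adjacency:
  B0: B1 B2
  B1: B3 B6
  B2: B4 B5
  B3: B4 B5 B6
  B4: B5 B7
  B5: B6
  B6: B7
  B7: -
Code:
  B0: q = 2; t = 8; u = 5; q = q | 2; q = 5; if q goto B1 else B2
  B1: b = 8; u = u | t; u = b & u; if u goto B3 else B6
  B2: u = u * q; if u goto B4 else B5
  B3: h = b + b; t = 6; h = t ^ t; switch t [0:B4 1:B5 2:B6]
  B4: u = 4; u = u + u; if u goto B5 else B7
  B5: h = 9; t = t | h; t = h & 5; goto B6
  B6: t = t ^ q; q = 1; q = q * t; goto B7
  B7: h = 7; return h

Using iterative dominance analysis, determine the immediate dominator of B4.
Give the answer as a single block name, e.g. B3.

Answer: B0

Analysis:
idom tree: B1←B0 B2←B0 B3←B1 B4←B0 B5←B0 B6←B0 B7←B0
Join-block Dom:
  B4: preds {B2,B3}: {B0,B2} ∩ {B0,B1,B3} = {B0}; idom=B0
  B5: preds {B2,B3,B4}: {B0,B2} ∩ {B0,B1,B3} ∩ {B0,B4} = {B0}; idom=B0
  B6: preds {B1,B3,B5}: {B0,B1} ∩ {B0,B1,B3} ∩ {B0,B5} = {B0}; idom=B0
  B7: preds {B4,B6}: {B0,B4} ∩ {B0,B6} = {B0}; idom=B0

idom(B4) = B0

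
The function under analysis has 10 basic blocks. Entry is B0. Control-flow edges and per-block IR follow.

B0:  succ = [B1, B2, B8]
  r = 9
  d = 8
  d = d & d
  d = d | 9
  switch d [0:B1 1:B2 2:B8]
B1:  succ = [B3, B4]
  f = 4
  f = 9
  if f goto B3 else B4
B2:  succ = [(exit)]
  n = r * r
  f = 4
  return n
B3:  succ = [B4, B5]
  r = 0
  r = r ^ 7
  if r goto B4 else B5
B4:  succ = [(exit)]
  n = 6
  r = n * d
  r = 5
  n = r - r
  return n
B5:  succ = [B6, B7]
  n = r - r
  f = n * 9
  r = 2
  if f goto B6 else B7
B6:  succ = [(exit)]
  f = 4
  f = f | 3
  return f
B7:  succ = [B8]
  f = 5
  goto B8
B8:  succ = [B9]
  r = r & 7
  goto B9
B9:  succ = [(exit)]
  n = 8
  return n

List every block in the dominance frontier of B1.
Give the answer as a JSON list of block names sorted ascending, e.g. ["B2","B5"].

Answer: ["B8"]

Derivation:
idom tree: B1←B0 B2←B0 B3←B1 B4←B1 B5←B3 B6←B5 B7←B5 B8←B0 B9←B8
Dom∩ at merges:
  B4: preds {B1,B3}: {B0,B1} ∩ {B0,B1,B3} = {B0,B1}; idom=B1
  B8: preds {B0,B7}: {B0} ∩ {B0,B1,B3,B5,B7} = {B0}; idom=B0

DF derivation:
  B4←B1: walk · to B1
  B4←B3: walk B3 to B1
  B8←B0: walk · to B0
  B8←B7: walk B7→B5→B3→B1 to B0
  B0 → ∅
  B1 → {B8}
  B2 → ∅
  B3 → {B4,B8}
  B4 → ∅
  B5 → {B8}
  B6 → ∅
  B7 → {B8}
  B8 → ∅
  B9 → ∅

DF(B1) = ["B8"]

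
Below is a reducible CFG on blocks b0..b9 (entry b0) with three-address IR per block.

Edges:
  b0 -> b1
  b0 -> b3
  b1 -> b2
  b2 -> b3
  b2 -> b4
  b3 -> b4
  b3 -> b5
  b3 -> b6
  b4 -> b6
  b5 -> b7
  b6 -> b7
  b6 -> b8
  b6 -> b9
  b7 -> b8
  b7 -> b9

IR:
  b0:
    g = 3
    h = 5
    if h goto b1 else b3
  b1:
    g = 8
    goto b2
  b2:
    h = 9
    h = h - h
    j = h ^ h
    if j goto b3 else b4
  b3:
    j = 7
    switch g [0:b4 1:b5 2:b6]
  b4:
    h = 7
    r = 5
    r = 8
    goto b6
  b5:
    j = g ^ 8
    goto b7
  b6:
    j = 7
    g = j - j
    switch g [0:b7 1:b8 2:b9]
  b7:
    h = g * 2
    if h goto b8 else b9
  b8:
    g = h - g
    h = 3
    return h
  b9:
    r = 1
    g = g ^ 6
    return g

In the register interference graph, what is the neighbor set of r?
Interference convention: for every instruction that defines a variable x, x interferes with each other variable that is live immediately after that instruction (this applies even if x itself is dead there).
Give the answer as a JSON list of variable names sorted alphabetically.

Answer: ["g", "h"]

Working:
def/use:
  b0 def {g,h} use ∅
  b1 def {g} use ∅
  b2 def {h,j} use ∅
  b3 def {j} use {g}
  b4 def {h,r} use ∅
  b5 def {j} use {g}
  b6 def {g,j} use ∅
  b7 def {h} use {g}
  b8 def {g,h} use {g,h}
  b9 def {g,r} use {g}

Live sets:
  live b0: ∅→{g,h}
  live b1: ∅→{g}
  live b2: {g}→{g,h}
  live b3: {g,h}→{g,h}
  live b4: ∅→{h}
  live b5: {g}→{g}
  live b6: {h}→{g,h}
  live b7: {g}→{g,h}
  live b8: {g,h}→∅
  live b9: {g}→∅

Interference:
  g: {h,j,r}
  h: {g,j,r}
  j: {g,h}
  r: {g,h}

N(r) = ["g", "h"]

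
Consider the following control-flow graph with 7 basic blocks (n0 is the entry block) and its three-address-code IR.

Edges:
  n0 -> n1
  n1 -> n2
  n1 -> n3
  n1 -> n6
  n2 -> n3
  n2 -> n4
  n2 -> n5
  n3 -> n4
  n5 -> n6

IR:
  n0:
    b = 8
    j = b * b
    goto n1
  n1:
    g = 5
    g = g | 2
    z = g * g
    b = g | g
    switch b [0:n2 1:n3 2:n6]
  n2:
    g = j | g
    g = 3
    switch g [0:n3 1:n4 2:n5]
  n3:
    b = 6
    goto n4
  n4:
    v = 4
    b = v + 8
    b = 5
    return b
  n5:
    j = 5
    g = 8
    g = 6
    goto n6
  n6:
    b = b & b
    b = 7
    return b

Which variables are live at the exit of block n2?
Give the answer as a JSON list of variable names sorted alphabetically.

Answer: ["b"]

Derivation:
Per-block:
  n0: def={b,j} ue=∅
  n1: def={b,g,z} ue=∅
  n2: def={g} ue={g,j}
  n3: def={b} ue=∅
  n4: def={b,v} ue=∅
  n5: def={g,j} ue=∅
  n6: def={b} ue={b}

Liveness:
  n0 li=∅ lo={j}
  n1 li={j} lo={b,g,j}
  n2 li={b,g,j} lo={b}
  n3 li=∅ lo=∅
  n4 li=∅ lo=∅
  n5 li={b} lo={b}
  n6 li={b} lo=∅

live-out(n2) = ["b"]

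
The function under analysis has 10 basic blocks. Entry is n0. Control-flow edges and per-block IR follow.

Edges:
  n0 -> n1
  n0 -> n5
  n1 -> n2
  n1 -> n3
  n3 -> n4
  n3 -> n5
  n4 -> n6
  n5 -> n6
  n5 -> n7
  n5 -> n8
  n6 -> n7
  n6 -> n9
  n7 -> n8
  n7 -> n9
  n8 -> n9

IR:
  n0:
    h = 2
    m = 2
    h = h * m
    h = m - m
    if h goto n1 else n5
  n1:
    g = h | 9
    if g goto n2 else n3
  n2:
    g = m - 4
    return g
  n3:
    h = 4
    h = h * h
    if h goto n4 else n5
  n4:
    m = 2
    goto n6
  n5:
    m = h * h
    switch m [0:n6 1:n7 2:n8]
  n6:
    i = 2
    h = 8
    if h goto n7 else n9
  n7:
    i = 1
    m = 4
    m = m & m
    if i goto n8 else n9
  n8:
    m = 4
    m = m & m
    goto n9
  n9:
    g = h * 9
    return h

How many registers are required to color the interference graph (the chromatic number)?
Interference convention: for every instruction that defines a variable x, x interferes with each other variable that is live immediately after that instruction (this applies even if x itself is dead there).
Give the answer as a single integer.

Block summaries:
  n0: {h,m} / ∅
  n1: {g} / {h}
  n2: {g} / {m}
  n3: {h} / ∅
  n4: {m} / ∅
  n5: {m} / {h}
  n6: {h,i} / ∅
  n7: {i,m} / ∅
  n8: {m} / ∅
  n9: {g} / {h}

Liveness:
  n0: in=∅ out={h,m}
  n1: in={h,m} out={m}
  n2: in={m} out=∅
  n3: in=∅ out={h}
  n4: in=∅ out=∅
  n5: in={h} out={h}
  n6: in=∅ out={h}
  n7: in={h} out={h}
  n8: in={h} out={h}
  n9: in={h} out=∅

Interference:
  g — {h,m}
  h — {g,i,m}
  i — {h,m}
  m — {g,h,i}

Registers:
  lower bound: {g,h,m} mutually conflict ⇒ χ ≥ 3
  assign g→R2 h→R0 i→R2 m→R1 — no edge inside a register ⇒ χ ≤ 3
  χ = 3

Answer: 3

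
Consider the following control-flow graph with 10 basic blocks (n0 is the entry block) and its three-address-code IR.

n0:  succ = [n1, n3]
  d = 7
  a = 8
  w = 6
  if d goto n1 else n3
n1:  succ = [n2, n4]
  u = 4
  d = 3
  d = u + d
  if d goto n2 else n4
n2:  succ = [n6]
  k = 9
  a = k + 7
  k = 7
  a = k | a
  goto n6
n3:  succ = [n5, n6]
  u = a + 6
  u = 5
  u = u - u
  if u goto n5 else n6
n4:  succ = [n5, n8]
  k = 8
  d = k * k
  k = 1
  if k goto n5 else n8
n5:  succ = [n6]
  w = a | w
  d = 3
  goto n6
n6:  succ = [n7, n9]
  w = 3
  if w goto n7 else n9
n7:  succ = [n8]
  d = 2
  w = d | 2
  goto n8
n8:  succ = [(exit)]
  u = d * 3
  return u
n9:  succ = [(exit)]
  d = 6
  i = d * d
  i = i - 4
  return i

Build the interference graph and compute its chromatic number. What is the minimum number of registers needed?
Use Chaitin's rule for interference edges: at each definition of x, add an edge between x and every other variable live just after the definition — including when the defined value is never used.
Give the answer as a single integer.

Block summaries:
  n0 def {a,d,w} use ∅
  n1 def {d,u} use ∅
  n2 def {a,k} use ∅
  n3 def {u} use {a}
  n4 def {d,k} use ∅
  n5 def {d,w} use {a,w}
  n6 def {w} use ∅
  n7 def {d,w} use ∅
  n8 def {u} use {d}
  n9 def {d,i} use ∅

Backward fixpoint:
  live n0: ∅→{a,w}
  live n1: {a,w}→{a,w}
  live n2: ∅→∅
  live n3: {a,w}→{a,w}
  live n4: {a,w}→{a,d,w}
  live n5: {a,w}→∅
  live n6: ∅→∅
  live n7: ∅→{d}
  live n8: {d}→∅
  live n9: ∅→∅

Interfere edges:
  a↔{d,k,u,w}
  d↔{a,k,u,w}
  i↔∅
  k↔{a,d,w}
  u↔{a,d,w}
  w↔{a,d,k,u}

Registers:
  lower bound: {a,d,k,w} mutually conflict ⇒ χ ≥ 4
  assign a→R0 d→R1 i→R0 k→R3 u→R3 w→R2 — no edge inside a register ⇒ χ ≤ 4
  χ = 4

Answer: 4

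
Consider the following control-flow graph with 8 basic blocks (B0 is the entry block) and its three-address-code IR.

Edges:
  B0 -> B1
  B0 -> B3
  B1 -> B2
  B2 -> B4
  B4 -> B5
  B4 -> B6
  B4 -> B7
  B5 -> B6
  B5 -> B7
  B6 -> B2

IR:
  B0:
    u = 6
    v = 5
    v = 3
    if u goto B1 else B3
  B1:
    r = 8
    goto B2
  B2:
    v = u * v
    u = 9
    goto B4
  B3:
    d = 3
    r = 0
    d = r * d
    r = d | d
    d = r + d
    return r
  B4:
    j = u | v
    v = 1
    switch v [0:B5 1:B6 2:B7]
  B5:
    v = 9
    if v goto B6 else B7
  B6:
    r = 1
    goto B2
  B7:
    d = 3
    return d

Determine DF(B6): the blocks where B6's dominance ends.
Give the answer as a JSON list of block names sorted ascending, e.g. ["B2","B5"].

Answer: ["B2"]

Derivation:
idom tree: B1←B0 B2←B1 B3←B0 B4←B2 B5←B4 B6←B4 B7←B4
Dom at joins:
  B2: preds {B1,B6}: {B0,B1} ∩ {B0,B1,B2,B4,B6} = {B0,B1}; idom=B1
  B6: preds {B4,B5}: {B0,B1,B2,B4} ∩ {B0,B1,B2,B4,B5} = {B0,B1,B2,B4}; idom=B4
  B7: preds {B4,B5}: {B0,B1,B2,B4} ∩ {B0,B1,B2,B4,B5} = {B0,B1,B2,B4}; idom=B4

DF derivation:
  join B2 pred B1: · stop@B1
  join B2 pred B6: B6→B4→B2 stop@B1
  join B6 pred B4: · stop@B4
  join B6 pred B5: B5 stop@B4
  join B7 pred B4: · stop@B4
  join B7 pred B5: B5 stop@B4
  DF(B0)=∅
  DF(B1)=∅
  DF(B2)={B2}
  DF(B3)=∅
  DF(B4)={B2}
  DF(B5)={B6,B7}
  DF(B6)={B2}
  DF(B7)=∅

DF(B6) = ["B2"]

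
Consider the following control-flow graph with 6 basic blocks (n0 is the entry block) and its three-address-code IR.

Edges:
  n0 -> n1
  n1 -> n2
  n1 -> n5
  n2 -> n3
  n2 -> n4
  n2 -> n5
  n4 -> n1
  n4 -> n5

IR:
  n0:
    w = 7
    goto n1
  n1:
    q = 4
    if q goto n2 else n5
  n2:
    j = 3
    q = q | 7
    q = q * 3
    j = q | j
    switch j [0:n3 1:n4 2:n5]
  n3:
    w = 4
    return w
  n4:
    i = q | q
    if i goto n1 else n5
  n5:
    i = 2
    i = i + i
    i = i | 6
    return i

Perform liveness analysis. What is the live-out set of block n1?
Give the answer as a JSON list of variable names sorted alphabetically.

Block summaries:
  n0: def={w} ue=∅
  n1: def={q} ue=∅
  n2: def={j,q} ue={q}
  n3: def={w} ue=∅
  n4: def={i} ue={q}
  n5: def={i} ue=∅

Backward fixpoint:
  n0 li=∅ lo=∅
  n1 li=∅ lo={q}
  n2 li={q} lo={q}
  n3 li=∅ lo=∅
  n4 li={q} lo=∅
  n5 li=∅ lo=∅

live-out(n1) = ["q"]

Answer: ["q"]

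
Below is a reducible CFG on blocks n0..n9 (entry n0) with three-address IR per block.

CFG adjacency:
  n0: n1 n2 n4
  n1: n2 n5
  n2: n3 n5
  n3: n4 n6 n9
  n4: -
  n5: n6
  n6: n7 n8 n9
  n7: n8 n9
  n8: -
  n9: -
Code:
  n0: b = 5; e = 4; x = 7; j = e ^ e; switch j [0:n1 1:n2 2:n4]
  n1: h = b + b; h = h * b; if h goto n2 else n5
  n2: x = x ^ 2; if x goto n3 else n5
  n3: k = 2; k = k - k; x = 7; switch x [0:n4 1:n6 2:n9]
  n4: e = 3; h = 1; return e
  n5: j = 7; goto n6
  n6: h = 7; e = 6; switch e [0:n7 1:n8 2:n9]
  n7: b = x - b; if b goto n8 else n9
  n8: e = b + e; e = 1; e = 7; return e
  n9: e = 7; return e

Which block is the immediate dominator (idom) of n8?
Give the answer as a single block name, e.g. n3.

idom tree: n1←n0 n2←n0 n3←n2 n4←n0 n5←n0 n6←n0 n7←n6 n8←n6 n9←n0
Dom∩ at merges:
  n2: preds {n0,n1}: {n0} ∩ {n0,n1} = {n0}; idom=n0
  n4: preds {n0,n3}: {n0} ∩ {n0,n2,n3} = {n0}; idom=n0
  n5: preds {n1,n2}: {n0,n1} ∩ {n0,n2} = {n0}; idom=n0
  n6: preds {n3,n5}: {n0,n2,n3} ∩ {n0,n5} = {n0}; idom=n0
  n8: preds {n6,n7}: {n0,n6} ∩ {n0,n6,n7} = {n0,n6}; idom=n6
  n9: preds {n3,n6,n7}: {n0,n2,n3} ∩ {n0,n6} ∩ {n0,n6,n7} = {n0}; idom=n0

idom(n8) = n6

Answer: n6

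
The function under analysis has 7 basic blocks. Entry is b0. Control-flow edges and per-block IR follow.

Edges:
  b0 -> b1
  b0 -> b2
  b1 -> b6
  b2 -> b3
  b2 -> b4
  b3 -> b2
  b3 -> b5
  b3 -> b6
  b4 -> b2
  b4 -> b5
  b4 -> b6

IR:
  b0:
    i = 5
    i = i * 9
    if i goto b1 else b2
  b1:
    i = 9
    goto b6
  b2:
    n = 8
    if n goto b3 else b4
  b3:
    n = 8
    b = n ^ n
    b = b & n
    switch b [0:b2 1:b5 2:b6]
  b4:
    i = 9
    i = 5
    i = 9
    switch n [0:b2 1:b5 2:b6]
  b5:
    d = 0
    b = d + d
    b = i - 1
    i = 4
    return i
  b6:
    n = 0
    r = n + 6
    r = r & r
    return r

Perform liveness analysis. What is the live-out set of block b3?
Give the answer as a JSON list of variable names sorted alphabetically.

Answer: ["i"]

Analysis:
def/use:
  b0: def={i} ue=∅
  b1: def={i} ue=∅
  b2: def={n} ue=∅
  b3: def={b,n} ue=∅
  b4: def={i} ue={n}
  b5: def={b,d,i} ue={i}
  b6: def={n,r} ue=∅

Backward fixpoint:
  b0 li=∅ lo={i}
  b1 li=∅ lo=∅
  b2 li={i} lo={i,n}
  b3 li={i} lo={i}
  b4 li={n} lo={i}
  b5 li={i} lo=∅
  b6 li=∅ lo=∅

live-out(b3) = ["i"]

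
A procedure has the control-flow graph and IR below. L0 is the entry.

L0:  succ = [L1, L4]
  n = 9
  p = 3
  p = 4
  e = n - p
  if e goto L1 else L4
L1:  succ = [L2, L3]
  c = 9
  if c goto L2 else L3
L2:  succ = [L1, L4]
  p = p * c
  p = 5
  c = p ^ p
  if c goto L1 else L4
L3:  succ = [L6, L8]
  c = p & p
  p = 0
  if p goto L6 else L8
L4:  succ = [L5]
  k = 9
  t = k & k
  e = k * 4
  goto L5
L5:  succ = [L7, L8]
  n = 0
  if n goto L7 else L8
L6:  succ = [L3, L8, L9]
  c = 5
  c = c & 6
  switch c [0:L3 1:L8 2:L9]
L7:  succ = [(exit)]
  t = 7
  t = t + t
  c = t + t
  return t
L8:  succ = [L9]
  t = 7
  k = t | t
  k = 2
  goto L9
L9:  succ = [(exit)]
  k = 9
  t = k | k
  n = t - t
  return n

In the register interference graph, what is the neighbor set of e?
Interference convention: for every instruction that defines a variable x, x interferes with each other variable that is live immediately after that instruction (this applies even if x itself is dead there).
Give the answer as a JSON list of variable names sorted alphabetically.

def/use:
  L0: {e,n,p} / ∅
  L1: {c} / ∅
  L2: {c,p} / {c,p}
  L3: {c,p} / {p}
  L4: {e,k,t} / ∅
  L5: {n} / ∅
  L6: {c} / ∅
  L7: {c,t} / ∅
  L8: {k,t} / ∅
  L9: {k,n,t} / ∅

Liveness:
  live L0: ∅→{p}
  live L1: {p}→{c,p}
  live L2: {c,p}→{p}
  live L3: {p}→{p}
  live L4: ∅→∅
  live L5: ∅→∅
  live L6: {p}→{p}
  live L7: ∅→∅
  live L8: ∅→∅
  live L9: ∅→∅

Interfere edges:
  c↔{p,t}
  e↔{p}
  k↔{t}
  n↔{p}
  p↔{c,e,n}
  t↔{c,k}

N(e) = ["p"]

Answer: ["p"]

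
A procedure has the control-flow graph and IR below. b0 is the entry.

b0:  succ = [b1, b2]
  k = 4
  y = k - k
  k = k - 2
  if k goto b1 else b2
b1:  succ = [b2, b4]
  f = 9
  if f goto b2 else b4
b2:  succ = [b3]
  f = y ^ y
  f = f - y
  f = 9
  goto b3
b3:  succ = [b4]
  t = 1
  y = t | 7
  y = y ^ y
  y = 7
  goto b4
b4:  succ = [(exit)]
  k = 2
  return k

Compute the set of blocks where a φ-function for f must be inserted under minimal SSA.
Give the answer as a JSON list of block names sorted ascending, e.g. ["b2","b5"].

idom tree: b1←b0 b2←b0 b3←b2 b4←b0
Join-block Dom:
  b2: preds {b0,b1}: {b0} ∩ {b0,b1} = {b0}; idom=b0
  b4: preds {b1,b3}: {b0,b1} ∩ {b0,b2,b3} = {b0}; idom=b0

Frontier:
  b2←b0: walk · to b0
  b2←b1: walk b1 to b0
  b4←b1: walk b1 to b0
  b4←b3: walk b3→b2 to b0
  b0 → ∅
  b1 → {b2,b4}
  b2 → {b4}
  b3 → {b4}
  b4 → ∅

φ for f: defs {b1,b2}
  DF⁺ = {b2,b4}

Answer: ["b2", "b4"]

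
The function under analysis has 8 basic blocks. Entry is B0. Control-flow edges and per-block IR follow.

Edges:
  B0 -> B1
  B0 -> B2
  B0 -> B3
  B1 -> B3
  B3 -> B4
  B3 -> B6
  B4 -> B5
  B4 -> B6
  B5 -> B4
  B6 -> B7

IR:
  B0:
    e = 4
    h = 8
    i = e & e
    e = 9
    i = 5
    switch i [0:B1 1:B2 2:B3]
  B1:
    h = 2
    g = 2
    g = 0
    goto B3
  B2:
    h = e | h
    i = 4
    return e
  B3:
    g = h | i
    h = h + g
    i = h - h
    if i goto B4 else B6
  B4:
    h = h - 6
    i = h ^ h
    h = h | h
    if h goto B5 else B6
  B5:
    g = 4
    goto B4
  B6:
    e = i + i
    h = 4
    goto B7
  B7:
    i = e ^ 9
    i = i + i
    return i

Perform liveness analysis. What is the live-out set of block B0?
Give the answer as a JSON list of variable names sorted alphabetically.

Answer: ["e", "h", "i"]

Derivation:
Per-block:
  B0 def {e,h,i} use ∅
  B1 def {g,h} use ∅
  B2 def {h,i} use {e,h}
  B3 def {g,h,i} use {h,i}
  B4 def {h,i} use {h}
  B5 def {g} use ∅
  B6 def {e,h} use {i}
  B7 def {i} use {e}

Live sets:
  B0: in=∅ out={e,h,i}
  B1: in={i} out={h,i}
  B2: in={e,h} out=∅
  B3: in={h,i} out={h,i}
  B4: in={h} out={h,i}
  B5: in={h} out={h}
  B6: in={i} out={e}
  B7: in={e} out=∅

live-out(B0) = ["e", "h", "i"]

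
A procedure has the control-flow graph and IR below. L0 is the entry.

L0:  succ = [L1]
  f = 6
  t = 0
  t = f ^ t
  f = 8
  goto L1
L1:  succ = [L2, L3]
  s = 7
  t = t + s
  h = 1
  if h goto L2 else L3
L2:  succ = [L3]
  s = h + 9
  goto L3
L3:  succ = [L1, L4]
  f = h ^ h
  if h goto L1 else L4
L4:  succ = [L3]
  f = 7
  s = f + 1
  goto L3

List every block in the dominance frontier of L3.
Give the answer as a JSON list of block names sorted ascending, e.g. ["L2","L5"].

idom tree: L1←L0 L2←L1 L3←L1 L4←L3
Join-block Dom:
  L1: preds {L0,L3}: {L0} ∩ {L0,L1,L3} = {L0}; idom=L0
  L3: preds {L1,L2,L4}: {L0,L1} ∩ {L0,L1,L2} ∩ {L0,L1,L3,L4} = {L0,L1}; idom=L1

Frontier:
  L1←L0: walk · to L0
  L1←L3: walk L3→L1 to L0
  L3←L1: walk · to L1
  L3←L2: walk L2 to L1
  L3←L4: walk L4→L3 to L1
  L0 → ∅
  L1 → {L1}
  L2 → {L3}
  L3 → {L1,L3}
  L4 → {L3}

DF(L3) = ["L1", "L3"]

Answer: ["L1", "L3"]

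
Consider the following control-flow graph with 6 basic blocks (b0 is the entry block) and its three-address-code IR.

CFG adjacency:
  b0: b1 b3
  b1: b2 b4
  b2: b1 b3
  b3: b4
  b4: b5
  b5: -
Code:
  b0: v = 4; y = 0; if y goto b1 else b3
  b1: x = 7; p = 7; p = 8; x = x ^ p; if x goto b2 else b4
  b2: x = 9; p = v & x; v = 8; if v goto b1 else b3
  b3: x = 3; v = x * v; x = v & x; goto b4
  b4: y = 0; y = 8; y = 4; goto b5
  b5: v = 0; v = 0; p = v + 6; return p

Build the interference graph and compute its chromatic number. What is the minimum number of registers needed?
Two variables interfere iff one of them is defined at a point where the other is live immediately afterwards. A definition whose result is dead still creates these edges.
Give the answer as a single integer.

Answer: 3

Working:
Block summaries:
  b0: {v,y} / ∅
  b1: {p,x} / ∅
  b2: {p,v,x} / {v}
  b3: {v,x} / {v}
  b4: {y} / ∅
  b5: {p,v} / ∅

Live sets:
  live b0: ∅→{v}
  live b1: {v}→{v}
  live b2: {v}→{v}
  live b3: {v}→∅
  live b4: ∅→∅
  live b5: ∅→∅

Interference:
  p — {v,x}
  v — {p,x,y}
  x — {p,v}
  y — {v}

Colouring:
  lower bound: {p,v,x} mutually conflict ⇒ χ ≥ 3
  assign p→R1 v→R0 x→R2 y→R1 — no edge inside a register ⇒ χ ≤ 3
  χ = 3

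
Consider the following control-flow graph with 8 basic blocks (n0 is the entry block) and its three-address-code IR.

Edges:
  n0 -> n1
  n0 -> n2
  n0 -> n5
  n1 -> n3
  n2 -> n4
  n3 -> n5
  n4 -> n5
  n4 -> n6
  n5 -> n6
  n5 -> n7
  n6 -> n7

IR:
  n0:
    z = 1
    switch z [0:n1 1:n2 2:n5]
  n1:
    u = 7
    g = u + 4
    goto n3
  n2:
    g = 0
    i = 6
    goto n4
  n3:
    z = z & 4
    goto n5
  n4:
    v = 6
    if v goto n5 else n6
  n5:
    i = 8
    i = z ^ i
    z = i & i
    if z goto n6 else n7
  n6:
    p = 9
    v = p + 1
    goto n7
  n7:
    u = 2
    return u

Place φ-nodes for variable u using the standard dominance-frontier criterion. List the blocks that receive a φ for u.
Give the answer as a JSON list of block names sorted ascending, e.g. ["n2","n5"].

Answer: ["n5", "n6", "n7"]

Working:
idom tree: n1←n0 n2←n0 n3←n1 n4←n2 n5←n0 n6←n0 n7←n0
Dom at joins:
  n5: preds {n0,n3,n4}: {n0} ∩ {n0,n1,n3} ∩ {n0,n2,n4} = {n0}; idom=n0
  n6: preds {n4,n5}: {n0,n2,n4} ∩ {n0,n5} = {n0}; idom=n0
  n7: preds {n5,n6}: {n0,n5} ∩ {n0,n6} = {n0}; idom=n0

DF walk-up:
  n5←n0: walk · to n0
  n5←n3: walk n3→n1 to n0
  n5←n4: walk n4→n2 to n0
  n6←n4: walk n4→n2 to n0
  n6←n5: walk n5 to n0
  n7←n5: walk n5 to n0
  n7←n6: walk n6 to n0
  n0: DF=∅
  n1: DF={n5}
  n2: DF={n5,n6}
  n3: DF={n5}
  n4: DF={n5,n6}
  n5: DF={n6,n7}
  n6: DF={n7}
  n7: DF=∅

φ for u: defs {n1,n7}
  DF⁺ = {n5,n6,n7}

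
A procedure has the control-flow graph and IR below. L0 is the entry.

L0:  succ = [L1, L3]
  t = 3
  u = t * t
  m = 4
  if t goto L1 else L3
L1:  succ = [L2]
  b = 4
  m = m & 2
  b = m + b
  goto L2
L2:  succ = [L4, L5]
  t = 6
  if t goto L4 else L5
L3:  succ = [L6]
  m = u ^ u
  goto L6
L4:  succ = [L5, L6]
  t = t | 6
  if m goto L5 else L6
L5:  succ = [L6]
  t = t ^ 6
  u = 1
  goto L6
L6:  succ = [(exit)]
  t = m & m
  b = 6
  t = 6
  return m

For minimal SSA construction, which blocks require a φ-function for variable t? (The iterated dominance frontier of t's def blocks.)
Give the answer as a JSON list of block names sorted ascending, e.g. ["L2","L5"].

idom tree: L1←L0 L2←L1 L3←L0 L4←L2 L5←L2 L6←L0
Dom at joins:
  L5: preds {L2,L4}: {L0,L1,L2} ∩ {L0,L1,L2,L4} = {L0,L1,L2}; idom=L2
  L6: preds {L3,L4,L5}: {L0,L3} ∩ {L0,L1,L2,L4} ∩ {L0,L1,L2,L5} = {L0}; idom=L0

DF derivation:
  join L5 pred L2: · stop@L2
  join L5 pred L4: L4 stop@L2
  join L6 pred L3: L3 stop@L0
  join L6 pred L4: L4→L2→L1 stop@L0
  join L6 pred L5: L5→L2→L1 stop@L0
  L0 → ∅
  L1 → {L6}
  L2 → {L6}
  L3 → {L6}
  L4 → {L5,L6}
  L5 → {L6}
  L6 → ∅

φ for t: defs {L0,L2,L4,L5,L6}
  DF⁺ = {L5,L6}

Answer: ["L5", "L6"]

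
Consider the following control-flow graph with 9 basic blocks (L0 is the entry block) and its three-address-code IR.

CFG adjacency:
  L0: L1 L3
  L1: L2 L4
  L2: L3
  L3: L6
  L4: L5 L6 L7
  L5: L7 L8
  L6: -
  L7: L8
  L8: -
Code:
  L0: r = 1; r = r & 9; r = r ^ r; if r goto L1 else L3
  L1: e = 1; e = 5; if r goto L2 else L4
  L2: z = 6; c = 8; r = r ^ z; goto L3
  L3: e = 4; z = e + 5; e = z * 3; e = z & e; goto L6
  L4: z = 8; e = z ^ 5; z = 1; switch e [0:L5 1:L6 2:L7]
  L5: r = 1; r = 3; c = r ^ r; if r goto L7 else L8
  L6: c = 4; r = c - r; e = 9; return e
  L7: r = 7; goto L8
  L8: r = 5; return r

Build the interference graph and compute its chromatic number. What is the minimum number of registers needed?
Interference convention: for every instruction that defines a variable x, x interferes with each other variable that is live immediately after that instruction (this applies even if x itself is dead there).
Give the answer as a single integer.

Answer: 3

Working:
Block summaries:
  L0 def {r} use ∅
  L1 def {e} use {r}
  L2 def {c,r,z} use {r}
  L3 def {e,z} use ∅
  L4 def {e,z} use ∅
  L5 def {c,r} use ∅
  L6 def {c,e,r} use {r}
  L7 def {r} use ∅
  L8 def {r} use ∅

Live sets:
  live L0: ∅→{r}
  live L1: {r}→{r}
  live L2: {r}→{r}
  live L3: {r}→{r}
  live L4: {r}→{r}
  live L5: ∅→∅
  live L6: {r}→∅
  live L7: ∅→∅
  live L8: ∅→∅

Interference:
  c — {r,z}
  e — {r,z}
  r — {c,e,z}
  z — {c,e,r}

Registers:
  lower bound: {c,r,z} mutually conflict ⇒ χ ≥ 3
  3-colouring: c0={r}  c1={z}  c2={c,e}
  χ = 3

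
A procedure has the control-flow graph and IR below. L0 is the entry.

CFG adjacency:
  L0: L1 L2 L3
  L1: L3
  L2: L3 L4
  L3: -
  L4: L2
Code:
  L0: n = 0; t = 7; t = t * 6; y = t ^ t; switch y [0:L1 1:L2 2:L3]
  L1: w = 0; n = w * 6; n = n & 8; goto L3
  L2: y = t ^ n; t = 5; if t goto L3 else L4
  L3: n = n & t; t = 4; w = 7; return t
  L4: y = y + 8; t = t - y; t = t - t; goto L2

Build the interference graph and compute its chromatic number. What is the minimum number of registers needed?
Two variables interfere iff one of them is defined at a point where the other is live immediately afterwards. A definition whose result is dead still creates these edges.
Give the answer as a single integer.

Per-block:
  L0: def={n,t,y} ue=∅
  L1: def={n,w} ue=∅
  L2: def={t,y} ue={n,t}
  L3: def={n,t,w} ue={n,t}
  L4: def={t,y} ue={t,y}

Backward fixpoint:
  L0: in=∅ out={n,t}
  L1: in={t} out={n,t}
  L2: in={n,t} out={n,t,y}
  L3: in={n,t} out=∅
  L4: in={n,t,y} out={n,t}

Conflict graph:
  n: {t,y}
  t: {n,w,y}
  w: {t}
  y: {n,t}

Colouring:
  clique {n,t,y} ⇒ need ≥ 3
  3-colouring: R0={t}  R1={n,w}  R2={y}
  χ = 3

Answer: 3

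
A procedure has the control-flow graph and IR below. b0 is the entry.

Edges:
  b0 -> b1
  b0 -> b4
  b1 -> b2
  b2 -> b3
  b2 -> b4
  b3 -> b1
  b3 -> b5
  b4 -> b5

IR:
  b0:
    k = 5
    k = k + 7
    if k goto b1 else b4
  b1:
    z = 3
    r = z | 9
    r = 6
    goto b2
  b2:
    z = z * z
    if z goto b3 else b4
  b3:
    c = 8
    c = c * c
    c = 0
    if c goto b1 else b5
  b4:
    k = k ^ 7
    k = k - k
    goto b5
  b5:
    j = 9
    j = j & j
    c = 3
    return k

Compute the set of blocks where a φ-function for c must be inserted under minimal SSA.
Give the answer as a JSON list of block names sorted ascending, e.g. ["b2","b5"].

idom tree: b1←b0 b2←b1 b3←b2 b4←b0 b5←b0
Dom∩ at merges:
  b1: preds {b0,b3}: {b0} ∩ {b0,b1,b2,b3} = {b0}; idom=b0
  b4: preds {b0,b2}: {b0} ∩ {b0,b1,b2} = {b0}; idom=b0
  b5: preds {b3,b4}: {b0,b1,b2,b3} ∩ {b0,b4} = {b0}; idom=b0

DF walk-up:
  join b1 pred b0: · stop@b0
  join b1 pred b3: b3→b2→b1 stop@b0
  join b4 pred b0: · stop@b0
  join b4 pred b2: b2→b1 stop@b0
  join b5 pred b3: b3→b2→b1 stop@b0
  join b5 pred b4: b4 stop@b0
  b0 → ∅
  b1 → {b1,b4,b5}
  b2 → {b1,b4,b5}
  b3 → {b1,b5}
  b4 → {b5}
  b5 → ∅

φ for c: defs {b3,b5}
  DF⁺ = {b1,b4,b5}

Answer: ["b1", "b4", "b5"]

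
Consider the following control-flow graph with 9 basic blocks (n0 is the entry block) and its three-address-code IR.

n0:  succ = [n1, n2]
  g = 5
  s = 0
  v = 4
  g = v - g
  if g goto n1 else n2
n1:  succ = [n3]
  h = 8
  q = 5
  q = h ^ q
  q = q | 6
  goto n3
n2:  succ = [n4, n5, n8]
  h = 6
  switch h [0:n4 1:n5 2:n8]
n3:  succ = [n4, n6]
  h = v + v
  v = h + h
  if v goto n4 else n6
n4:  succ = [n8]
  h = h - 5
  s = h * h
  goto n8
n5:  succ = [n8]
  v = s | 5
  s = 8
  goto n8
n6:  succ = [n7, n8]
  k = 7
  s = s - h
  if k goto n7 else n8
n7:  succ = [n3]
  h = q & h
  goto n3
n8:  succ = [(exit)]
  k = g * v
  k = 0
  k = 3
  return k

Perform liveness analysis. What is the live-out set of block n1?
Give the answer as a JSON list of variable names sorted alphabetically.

def/use:
  n0: {g,s,v} / ∅
  n1: {h,q} / ∅
  n2: {h} / ∅
  n3: {h,v} / {v}
  n4: {h,s} / {h}
  n5: {s,v} / {s}
  n6: {k,s} / {h,s}
  n7: {h} / {h,q}
  n8: {k} / {g,v}

Backward fixpoint:
  live n0: ∅→{g,s,v}
  live n1: {g,s,v}→{g,q,s,v}
  live n2: {g,s,v}→{g,h,s,v}
  live n3: {g,q,s,v}→{g,h,q,s,v}
  live n4: {g,h,v}→{g,v}
  live n5: {g,s}→{g,v}
  live n6: {g,h,q,s,v}→{g,h,q,s,v}
  live n7: {g,h,q,s,v}→{g,q,s,v}
  live n8: {g,v}→∅

live-out(n1) = ["g", "q", "s", "v"]

Answer: ["g", "q", "s", "v"]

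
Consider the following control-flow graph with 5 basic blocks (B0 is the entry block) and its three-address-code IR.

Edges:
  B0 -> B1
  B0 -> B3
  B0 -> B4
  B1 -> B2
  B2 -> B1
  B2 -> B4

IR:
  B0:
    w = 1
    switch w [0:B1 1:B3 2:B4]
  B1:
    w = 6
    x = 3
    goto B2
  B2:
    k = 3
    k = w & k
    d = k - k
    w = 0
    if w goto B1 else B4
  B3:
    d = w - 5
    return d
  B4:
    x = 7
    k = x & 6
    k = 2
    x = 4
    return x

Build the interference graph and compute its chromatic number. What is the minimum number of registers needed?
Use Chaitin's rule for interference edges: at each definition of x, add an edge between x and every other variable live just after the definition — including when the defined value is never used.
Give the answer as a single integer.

Block summaries:
  B0: def={w} ue=∅
  B1: def={w,x} ue=∅
  B2: def={d,k,w} ue={w}
  B3: def={d} ue={w}
  B4: def={k,x} ue=∅

Live sets:
  live B0: ∅→{w}
  live B1: ∅→{w}
  live B2: {w}→∅
  live B3: {w}→∅
  live B4: ∅→∅

Conflict graph:
  d: ∅
  k: {w}
  w: {k,x}
  x: {w}

Registers:
  {k,w} pairwise interfere (2-clique) ⇒ χ ≥ 2
  assign d→c0 k→c1 w→c0 x→c1 — no edge inside a register ⇒ χ ≤ 2
  χ = 2

Answer: 2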